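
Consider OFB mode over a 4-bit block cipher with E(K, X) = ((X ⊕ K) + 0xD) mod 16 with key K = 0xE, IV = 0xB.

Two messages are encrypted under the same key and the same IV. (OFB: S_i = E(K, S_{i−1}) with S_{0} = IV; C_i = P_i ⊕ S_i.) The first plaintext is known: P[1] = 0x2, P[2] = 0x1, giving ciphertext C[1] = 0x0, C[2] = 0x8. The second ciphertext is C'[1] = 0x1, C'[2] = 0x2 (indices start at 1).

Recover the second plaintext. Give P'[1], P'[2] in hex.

P'[1] = 0x3, P'[2] = 0xB

In OFB with a reused IV, both messages share the same keystream S_i, so C_i ⊕ C'_i = P_i ⊕ P'_i and thus P'_i = P_i ⊕ C_i ⊕ C'_i.
P'[1]: 0x2 ⊕ 0x0 ⊕ 0x1 = 0x3.
P'[2]: 0x1 ⊕ 0x8 ⊕ 0x2 = 0xB.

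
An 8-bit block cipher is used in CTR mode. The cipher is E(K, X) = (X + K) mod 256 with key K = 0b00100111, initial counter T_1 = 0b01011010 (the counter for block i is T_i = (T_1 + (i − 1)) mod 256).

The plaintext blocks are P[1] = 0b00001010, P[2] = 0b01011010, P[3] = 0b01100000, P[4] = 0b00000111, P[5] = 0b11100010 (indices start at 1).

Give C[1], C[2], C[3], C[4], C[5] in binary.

CTR encryption: S_i = E(K, T_i) where T_i is the counter for block i; C_i = P_i ⊕ S_i.
C[1]: T = 0b01011010, S = E(K, T) = 0b10000001; 0b00001010 ⊕ 0b10000001 = 0b10001011.
C[2]: T = 0b01011011, S = E(K, T) = 0b10000010; 0b01011010 ⊕ 0b10000010 = 0b11011000.
C[3]: T = 0b01011100, S = E(K, T) = 0b10000011; 0b01100000 ⊕ 0b10000011 = 0b11100011.
C[4]: T = 0b01011101, S = E(K, T) = 0b10000100; 0b00000111 ⊕ 0b10000100 = 0b10000011.
C[5]: T = 0b01011110, S = E(K, T) = 0b10000101; 0b11100010 ⊕ 0b10000101 = 0b01100111.

C[1] = 0b10001011, C[2] = 0b11011000, C[3] = 0b11100011, C[4] = 0b10000011, C[5] = 0b01100111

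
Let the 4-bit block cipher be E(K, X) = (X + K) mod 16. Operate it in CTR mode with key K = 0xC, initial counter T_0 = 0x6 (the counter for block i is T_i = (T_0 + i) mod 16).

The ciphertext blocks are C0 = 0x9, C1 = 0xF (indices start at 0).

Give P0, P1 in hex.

CTR decryption: S_i = E(K, T_i) where T_i is the counter for block i; P_i = C_i ⊕ S_i.
P0: T = 0x6, S = E(K, T) = 0x2; 0x9 ⊕ 0x2 = 0xB.
P1: T = 0x7, S = E(K, T) = 0x3; 0xF ⊕ 0x3 = 0xC.

P0 = 0xB, P1 = 0xC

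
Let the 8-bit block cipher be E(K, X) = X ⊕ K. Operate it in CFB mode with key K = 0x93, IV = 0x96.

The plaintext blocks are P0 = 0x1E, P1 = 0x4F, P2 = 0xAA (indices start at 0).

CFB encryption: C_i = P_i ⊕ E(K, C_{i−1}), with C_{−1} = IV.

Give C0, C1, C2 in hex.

C0 = 0x1B, C1 = 0xC7, C2 = 0xFE

C0: E(K, 0x96) = 0x05; 0x1E ⊕ 0x05 = 0x1B.
C1: E(K, 0x1B) = 0x88; 0x4F ⊕ 0x88 = 0xC7.
C2: E(K, 0xC7) = 0x54; 0xAA ⊕ 0x54 = 0xFE.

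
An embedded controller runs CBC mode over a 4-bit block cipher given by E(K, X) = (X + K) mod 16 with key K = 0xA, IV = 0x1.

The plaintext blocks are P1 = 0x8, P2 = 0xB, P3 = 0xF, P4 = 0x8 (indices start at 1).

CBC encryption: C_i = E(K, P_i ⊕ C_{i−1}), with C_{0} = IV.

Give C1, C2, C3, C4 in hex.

C1 = 0x3, C2 = 0x2, C3 = 0x7, C4 = 0x9

C1: P1 ⊕ 0x1 = 0x9; E(K, 0x9) = 0x3.
C2: P2 ⊕ 0x3 = 0x8; E(K, 0x8) = 0x2.
C3: P3 ⊕ 0x2 = 0xD; E(K, 0xD) = 0x7.
C4: P4 ⊕ 0x7 = 0xF; E(K, 0xF) = 0x9.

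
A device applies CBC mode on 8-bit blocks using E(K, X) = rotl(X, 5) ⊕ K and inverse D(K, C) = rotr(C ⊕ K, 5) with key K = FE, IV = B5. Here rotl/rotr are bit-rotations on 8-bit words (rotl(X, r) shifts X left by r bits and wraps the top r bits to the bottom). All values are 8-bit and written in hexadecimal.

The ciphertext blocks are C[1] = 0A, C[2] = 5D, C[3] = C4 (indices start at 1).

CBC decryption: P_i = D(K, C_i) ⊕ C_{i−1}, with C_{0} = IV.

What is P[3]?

P[3]: D(K, C4) = D1; D1 ⊕ 5D = 8C.

P[3] = 8C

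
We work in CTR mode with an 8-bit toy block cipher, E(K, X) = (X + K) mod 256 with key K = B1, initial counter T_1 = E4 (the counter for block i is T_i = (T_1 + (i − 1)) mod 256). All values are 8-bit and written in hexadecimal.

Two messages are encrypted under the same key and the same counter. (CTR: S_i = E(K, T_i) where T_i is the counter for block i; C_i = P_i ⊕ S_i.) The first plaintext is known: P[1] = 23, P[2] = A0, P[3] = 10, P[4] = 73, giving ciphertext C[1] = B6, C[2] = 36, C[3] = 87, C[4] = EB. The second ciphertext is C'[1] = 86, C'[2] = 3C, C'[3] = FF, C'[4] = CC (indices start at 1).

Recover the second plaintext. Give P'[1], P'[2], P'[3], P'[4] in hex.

In CTR with a reused counter, both messages share the same keystream S_i, so C_i ⊕ C'_i = P_i ⊕ P'_i and thus P'_i = P_i ⊕ C_i ⊕ C'_i.
P'[1]: 23 ⊕ B6 ⊕ 86 = 13.
P'[2]: A0 ⊕ 36 ⊕ 3C = AA.
P'[3]: 10 ⊕ 87 ⊕ FF = 68.
P'[4]: 73 ⊕ EB ⊕ CC = 54.

P'[1] = 13, P'[2] = AA, P'[3] = 68, P'[4] = 54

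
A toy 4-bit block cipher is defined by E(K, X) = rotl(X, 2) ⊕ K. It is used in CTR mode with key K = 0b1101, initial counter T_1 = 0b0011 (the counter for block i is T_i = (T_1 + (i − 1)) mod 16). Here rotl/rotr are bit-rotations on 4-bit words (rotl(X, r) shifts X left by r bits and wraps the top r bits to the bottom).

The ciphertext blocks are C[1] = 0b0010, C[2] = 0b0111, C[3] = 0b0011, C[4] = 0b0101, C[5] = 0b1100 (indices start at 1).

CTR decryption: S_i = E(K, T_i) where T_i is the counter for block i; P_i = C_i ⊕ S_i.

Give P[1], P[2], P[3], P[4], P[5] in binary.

P[1] = 0b0011, P[2] = 0b1011, P[3] = 0b1011, P[4] = 0b0001, P[5] = 0b1100

P[1]: T = 0b0011, S = E(K, T) = 0b0001; 0b0010 ⊕ 0b0001 = 0b0011.
P[2]: T = 0b0100, S = E(K, T) = 0b1100; 0b0111 ⊕ 0b1100 = 0b1011.
P[3]: T = 0b0101, S = E(K, T) = 0b1000; 0b0011 ⊕ 0b1000 = 0b1011.
P[4]: T = 0b0110, S = E(K, T) = 0b0100; 0b0101 ⊕ 0b0100 = 0b0001.
P[5]: T = 0b0111, S = E(K, T) = 0b0000; 0b1100 ⊕ 0b0000 = 0b1100.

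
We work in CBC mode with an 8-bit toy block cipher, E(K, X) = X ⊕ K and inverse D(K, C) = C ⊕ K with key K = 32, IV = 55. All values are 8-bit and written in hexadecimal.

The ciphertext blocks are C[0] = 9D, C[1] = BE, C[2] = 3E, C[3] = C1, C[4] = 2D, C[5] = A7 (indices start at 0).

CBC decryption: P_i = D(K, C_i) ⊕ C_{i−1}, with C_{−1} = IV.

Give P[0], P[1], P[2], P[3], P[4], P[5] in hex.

P[0]: D(K, 9D) = AF; AF ⊕ 55 = FA.
P[1]: D(K, BE) = 8C; 8C ⊕ 9D = 11.
P[2]: D(K, 3E) = 0C; 0C ⊕ BE = B2.
P[3]: D(K, C1) = F3; F3 ⊕ 3E = CD.
P[4]: D(K, 2D) = 1F; 1F ⊕ C1 = DE.
P[5]: D(K, A7) = 95; 95 ⊕ 2D = B8.

P[0] = FA, P[1] = 11, P[2] = B2, P[3] = CD, P[4] = DE, P[5] = B8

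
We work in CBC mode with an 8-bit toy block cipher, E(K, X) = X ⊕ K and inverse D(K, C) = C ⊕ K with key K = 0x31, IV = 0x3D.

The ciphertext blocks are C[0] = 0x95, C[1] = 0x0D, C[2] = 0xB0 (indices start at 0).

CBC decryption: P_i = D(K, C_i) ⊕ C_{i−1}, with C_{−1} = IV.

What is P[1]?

P[1]: D(K, 0x0D) = 0x3C; 0x3C ⊕ 0x95 = 0xA9.

P[1] = 0xA9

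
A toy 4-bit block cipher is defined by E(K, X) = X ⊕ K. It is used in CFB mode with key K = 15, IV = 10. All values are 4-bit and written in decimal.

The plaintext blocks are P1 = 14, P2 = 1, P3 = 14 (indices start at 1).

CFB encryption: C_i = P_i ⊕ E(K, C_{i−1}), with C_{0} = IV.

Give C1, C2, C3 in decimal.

C1 = 11, C2 = 5, C3 = 4

C1: E(K, 10) = 5; 14 ⊕ 5 = 11.
C2: E(K, 11) = 4; 1 ⊕ 4 = 5.
C3: E(K, 5) = 10; 14 ⊕ 10 = 4.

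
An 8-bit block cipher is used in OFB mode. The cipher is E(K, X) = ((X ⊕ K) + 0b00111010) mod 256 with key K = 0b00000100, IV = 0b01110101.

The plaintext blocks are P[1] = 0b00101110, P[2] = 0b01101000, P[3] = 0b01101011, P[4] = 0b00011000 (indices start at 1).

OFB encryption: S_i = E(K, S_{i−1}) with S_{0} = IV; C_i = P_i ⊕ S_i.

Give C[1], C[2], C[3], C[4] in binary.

C[1]: S = E(K, 0b01110101) = 0b10101011; 0b00101110 ⊕ 0b10101011 = 0b10000101.
C[2]: S = E(K, 0b10101011) = 0b11101001; 0b01101000 ⊕ 0b11101001 = 0b10000001.
C[3]: S = E(K, 0b11101001) = 0b00100111; 0b01101011 ⊕ 0b00100111 = 0b01001100.
C[4]: S = E(K, 0b00100111) = 0b01011101; 0b00011000 ⊕ 0b01011101 = 0b01000101.

C[1] = 0b10000101, C[2] = 0b10000001, C[3] = 0b01001100, C[4] = 0b01000101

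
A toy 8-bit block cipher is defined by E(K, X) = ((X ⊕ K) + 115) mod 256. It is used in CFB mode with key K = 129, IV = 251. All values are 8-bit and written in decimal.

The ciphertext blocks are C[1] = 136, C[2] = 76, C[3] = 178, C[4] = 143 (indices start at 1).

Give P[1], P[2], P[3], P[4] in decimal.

P[1] = 101, P[2] = 48, P[3] = 242, P[4] = 41

CFB decryption: P_i = C_i ⊕ E(K, C_{i−1}), with C_{0} = IV.
P[1]: E(K, 251) = 237; 136 ⊕ 237 = 101.
P[2]: E(K, 136) = 124; 76 ⊕ 124 = 48.
P[3]: E(K, 76) = 64; 178 ⊕ 64 = 242.
P[4]: E(K, 178) = 166; 143 ⊕ 166 = 41.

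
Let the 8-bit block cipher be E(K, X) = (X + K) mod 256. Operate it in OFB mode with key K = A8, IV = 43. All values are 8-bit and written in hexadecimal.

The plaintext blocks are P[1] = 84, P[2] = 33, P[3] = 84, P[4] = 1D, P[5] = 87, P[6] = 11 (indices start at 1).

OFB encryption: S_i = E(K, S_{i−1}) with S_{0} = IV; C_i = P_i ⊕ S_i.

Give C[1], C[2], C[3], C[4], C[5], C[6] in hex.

C[1]: S = E(K, 43) = EB; 84 ⊕ EB = 6F.
C[2]: S = E(K, EB) = 93; 33 ⊕ 93 = A0.
C[3]: S = E(K, 93) = 3B; 84 ⊕ 3B = BF.
C[4]: S = E(K, 3B) = E3; 1D ⊕ E3 = FE.
C[5]: S = E(K, E3) = 8B; 87 ⊕ 8B = 0C.
C[6]: S = E(K, 8B) = 33; 11 ⊕ 33 = 22.

C[1] = 6F, C[2] = A0, C[3] = BF, C[4] = FE, C[5] = 0C, C[6] = 22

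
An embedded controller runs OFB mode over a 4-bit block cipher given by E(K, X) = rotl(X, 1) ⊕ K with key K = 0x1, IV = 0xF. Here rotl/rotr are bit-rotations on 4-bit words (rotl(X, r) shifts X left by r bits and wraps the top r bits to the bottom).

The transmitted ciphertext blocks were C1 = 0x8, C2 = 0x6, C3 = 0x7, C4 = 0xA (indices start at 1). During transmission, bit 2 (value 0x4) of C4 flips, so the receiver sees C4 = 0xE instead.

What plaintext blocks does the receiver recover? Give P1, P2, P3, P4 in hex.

P1 = 0x6, P2 = 0xA, P3 = 0xF, P4 = 0xE

OFB decryption: S_i = E(K, S_{i−1}) with S_{0} = IV; P_i = C_i ⊕ S_i.
Only C4 changed, to 0xE. In OFB, a change in C_i flips the same bit in P_i only; the keystream is unaffected. Decrypting the received ciphertext:
P1: S = E(K, 0xF) = 0xE; 0x8 ⊕ 0xE = 0x6.
P2: S = E(K, 0xE) = 0xC; 0x6 ⊕ 0xC = 0xA.
P3: S = E(K, 0xC) = 0x8; 0x7 ⊕ 0x8 = 0xF.
P4: S = E(K, 0x8) = 0x0; 0xE ⊕ 0x0 = 0xE.
Blocks that differ from the original plaintext: P4.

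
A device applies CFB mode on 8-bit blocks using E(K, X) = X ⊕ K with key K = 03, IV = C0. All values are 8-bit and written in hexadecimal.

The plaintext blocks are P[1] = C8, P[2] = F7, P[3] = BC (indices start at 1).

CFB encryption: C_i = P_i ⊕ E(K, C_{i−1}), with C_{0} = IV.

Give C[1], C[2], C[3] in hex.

C[1]: E(K, C0) = C3; C8 ⊕ C3 = 0B.
C[2]: E(K, 0B) = 08; F7 ⊕ 08 = FF.
C[3]: E(K, FF) = FC; BC ⊕ FC = 40.

C[1] = 0B, C[2] = FF, C[3] = 40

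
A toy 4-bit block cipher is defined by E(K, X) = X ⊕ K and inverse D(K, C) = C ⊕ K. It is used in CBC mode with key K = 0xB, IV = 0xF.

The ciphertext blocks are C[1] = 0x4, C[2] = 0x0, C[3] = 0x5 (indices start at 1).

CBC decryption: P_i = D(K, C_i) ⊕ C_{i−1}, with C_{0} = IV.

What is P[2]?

P[2]: D(K, 0x0) = 0xB; 0xB ⊕ 0x4 = 0xF.

P[2] = 0xF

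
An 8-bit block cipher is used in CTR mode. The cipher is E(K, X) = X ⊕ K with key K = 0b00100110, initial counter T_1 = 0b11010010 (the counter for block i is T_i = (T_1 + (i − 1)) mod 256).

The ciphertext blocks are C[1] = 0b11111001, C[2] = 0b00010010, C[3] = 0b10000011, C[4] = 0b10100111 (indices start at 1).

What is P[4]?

CTR decryption: S_i = E(K, T_i) where T_i is the counter for block i; P_i = C_i ⊕ S_i.
P[4]: T = 0b11010101, S = E(K, T) = 0b11110011; 0b10100111 ⊕ 0b11110011 = 0b01010100.

P[4] = 0b01010100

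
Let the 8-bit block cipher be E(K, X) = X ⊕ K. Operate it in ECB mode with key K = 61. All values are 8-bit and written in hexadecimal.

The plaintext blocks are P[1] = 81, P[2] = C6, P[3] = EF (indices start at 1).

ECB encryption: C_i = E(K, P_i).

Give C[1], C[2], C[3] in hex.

C[1] = E0, C[2] = A7, C[3] = 8E

C[1]: E(K, 81) = E0.
C[2]: E(K, C6) = A7.
C[3]: E(K, EF) = 8E.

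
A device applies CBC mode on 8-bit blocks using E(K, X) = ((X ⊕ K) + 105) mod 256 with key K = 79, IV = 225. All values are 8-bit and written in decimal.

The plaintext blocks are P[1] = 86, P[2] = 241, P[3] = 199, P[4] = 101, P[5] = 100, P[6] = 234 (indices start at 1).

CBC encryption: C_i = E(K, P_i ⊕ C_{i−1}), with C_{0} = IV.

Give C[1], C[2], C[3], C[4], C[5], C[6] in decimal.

C[1] = 97, C[2] = 72, C[3] = 41, C[4] = 108, C[5] = 176, C[6] = 126

C[1]: P[1] ⊕ 225 = 183; E(K, 183) = 97.
C[2]: P[2] ⊕ 97 = 144; E(K, 144) = 72.
C[3]: P[3] ⊕ 72 = 143; E(K, 143) = 41.
C[4]: P[4] ⊕ 41 = 76; E(K, 76) = 108.
C[5]: P[5] ⊕ 108 = 8; E(K, 8) = 176.
C[6]: P[6] ⊕ 176 = 90; E(K, 90) = 126.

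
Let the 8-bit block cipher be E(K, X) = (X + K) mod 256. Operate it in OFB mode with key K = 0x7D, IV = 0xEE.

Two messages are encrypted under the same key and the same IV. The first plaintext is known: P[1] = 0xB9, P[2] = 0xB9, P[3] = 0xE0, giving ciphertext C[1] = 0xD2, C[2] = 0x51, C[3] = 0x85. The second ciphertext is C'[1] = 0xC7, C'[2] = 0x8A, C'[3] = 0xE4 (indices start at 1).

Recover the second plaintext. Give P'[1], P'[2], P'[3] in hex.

P'[1] = 0xAC, P'[2] = 0x62, P'[3] = 0x81

In OFB with a reused IV, both messages share the same keystream S_i, so C_i ⊕ C'_i = P_i ⊕ P'_i and thus P'_i = P_i ⊕ C_i ⊕ C'_i.
P'[1]: 0xB9 ⊕ 0xD2 ⊕ 0xC7 = 0xAC.
P'[2]: 0xB9 ⊕ 0x51 ⊕ 0x8A = 0x62.
P'[3]: 0xE0 ⊕ 0x85 ⊕ 0xE4 = 0x81.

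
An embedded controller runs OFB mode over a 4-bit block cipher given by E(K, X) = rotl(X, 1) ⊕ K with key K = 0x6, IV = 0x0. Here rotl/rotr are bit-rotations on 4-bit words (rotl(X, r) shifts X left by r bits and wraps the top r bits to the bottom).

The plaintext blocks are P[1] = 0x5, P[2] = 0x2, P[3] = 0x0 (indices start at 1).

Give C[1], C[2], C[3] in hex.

C[1] = 0x3, C[2] = 0x8, C[3] = 0x3

OFB encryption: S_i = E(K, S_{i−1}) with S_{0} = IV; C_i = P_i ⊕ S_i.
C[1]: S = E(K, 0x0) = 0x6; 0x5 ⊕ 0x6 = 0x3.
C[2]: S = E(K, 0x6) = 0xA; 0x2 ⊕ 0xA = 0x8.
C[3]: S = E(K, 0xA) = 0x3; 0x0 ⊕ 0x3 = 0x3.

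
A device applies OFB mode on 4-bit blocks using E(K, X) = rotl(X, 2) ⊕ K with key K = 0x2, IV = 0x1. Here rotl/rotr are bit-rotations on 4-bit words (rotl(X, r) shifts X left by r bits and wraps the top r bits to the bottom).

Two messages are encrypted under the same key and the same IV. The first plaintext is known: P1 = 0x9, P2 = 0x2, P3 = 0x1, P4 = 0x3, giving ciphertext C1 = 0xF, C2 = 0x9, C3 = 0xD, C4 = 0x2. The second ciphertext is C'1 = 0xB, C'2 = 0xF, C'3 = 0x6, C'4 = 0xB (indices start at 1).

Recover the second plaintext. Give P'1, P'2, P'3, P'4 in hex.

P'1 = 0xD, P'2 = 0x4, P'3 = 0xA, P'4 = 0xA

In OFB with a reused IV, both messages share the same keystream S_i, so C_i ⊕ C'_i = P_i ⊕ P'_i and thus P'_i = P_i ⊕ C_i ⊕ C'_i.
P'1: 0x9 ⊕ 0xF ⊕ 0xB = 0xD.
P'2: 0x2 ⊕ 0x9 ⊕ 0xF = 0x4.
P'3: 0x1 ⊕ 0xD ⊕ 0x6 = 0xA.
P'4: 0x3 ⊕ 0x2 ⊕ 0xB = 0xA.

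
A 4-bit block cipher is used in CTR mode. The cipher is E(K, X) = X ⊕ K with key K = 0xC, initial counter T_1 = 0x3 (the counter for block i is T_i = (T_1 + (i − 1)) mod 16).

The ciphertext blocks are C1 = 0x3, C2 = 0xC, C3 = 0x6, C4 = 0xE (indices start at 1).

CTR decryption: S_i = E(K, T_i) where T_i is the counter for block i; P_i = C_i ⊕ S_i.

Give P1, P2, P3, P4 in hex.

P1: T = 0x3, S = E(K, T) = 0xF; 0x3 ⊕ 0xF = 0xC.
P2: T = 0x4, S = E(K, T) = 0x8; 0xC ⊕ 0x8 = 0x4.
P3: T = 0x5, S = E(K, T) = 0x9; 0x6 ⊕ 0x9 = 0xF.
P4: T = 0x6, S = E(K, T) = 0xA; 0xE ⊕ 0xA = 0x4.

P1 = 0xC, P2 = 0x4, P3 = 0xF, P4 = 0x4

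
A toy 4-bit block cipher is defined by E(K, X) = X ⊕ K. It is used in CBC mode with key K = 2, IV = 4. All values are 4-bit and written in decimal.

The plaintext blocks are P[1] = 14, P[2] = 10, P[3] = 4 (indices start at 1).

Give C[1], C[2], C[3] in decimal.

CBC encryption: C_i = E(K, P_i ⊕ C_{i−1}), with C_{0} = IV.
C[1]: P[1] ⊕ 4 = 10; E(K, 10) = 8.
C[2]: P[2] ⊕ 8 = 2; E(K, 2) = 0.
C[3]: P[3] ⊕ 0 = 4; E(K, 4) = 6.

C[1] = 8, C[2] = 0, C[3] = 6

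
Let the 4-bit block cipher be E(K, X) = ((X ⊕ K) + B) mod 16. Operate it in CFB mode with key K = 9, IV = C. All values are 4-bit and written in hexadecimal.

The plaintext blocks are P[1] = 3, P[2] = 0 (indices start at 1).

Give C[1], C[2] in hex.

CFB encryption: C_i = P_i ⊕ E(K, C_{i−1}), with C_{0} = IV.
C[1]: E(K, C) = 0; 3 ⊕ 0 = 3.
C[2]: E(K, 3) = 5; 0 ⊕ 5 = 5.

C[1] = 3, C[2] = 5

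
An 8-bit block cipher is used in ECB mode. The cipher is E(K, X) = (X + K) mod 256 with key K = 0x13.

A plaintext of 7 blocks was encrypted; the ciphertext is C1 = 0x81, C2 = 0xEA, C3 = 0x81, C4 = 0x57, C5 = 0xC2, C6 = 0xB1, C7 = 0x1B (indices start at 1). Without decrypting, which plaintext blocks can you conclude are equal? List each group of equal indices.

P1 = P3

ECB encrypts each block independently with the same key, so equal ciphertext blocks imply equal plaintext blocks.
C1 = C3 = 0x81, so P1 = P3.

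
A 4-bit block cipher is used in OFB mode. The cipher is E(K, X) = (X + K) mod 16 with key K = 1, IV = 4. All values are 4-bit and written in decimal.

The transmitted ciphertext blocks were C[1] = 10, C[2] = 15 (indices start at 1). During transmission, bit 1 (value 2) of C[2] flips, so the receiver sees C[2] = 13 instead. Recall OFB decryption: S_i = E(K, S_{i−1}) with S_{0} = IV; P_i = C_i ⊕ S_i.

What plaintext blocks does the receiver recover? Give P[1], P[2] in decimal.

Only C[2] changed, to 13. In OFB, a change in C_i flips the same bit in P_i only; the keystream is unaffected. Decrypting the received ciphertext:
P[1]: S = E(K, 4) = 5; 10 ⊕ 5 = 15.
P[2]: S = E(K, 5) = 6; 13 ⊕ 6 = 11.
Blocks that differ from the original plaintext: P[2].

P[1] = 15, P[2] = 11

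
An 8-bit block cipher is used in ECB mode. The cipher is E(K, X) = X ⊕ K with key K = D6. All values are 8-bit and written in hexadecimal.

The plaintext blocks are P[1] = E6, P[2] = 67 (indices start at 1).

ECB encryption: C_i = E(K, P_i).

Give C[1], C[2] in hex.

C[1] = 30, C[2] = B1

C[1]: E(K, E6) = 30.
C[2]: E(K, 67) = B1.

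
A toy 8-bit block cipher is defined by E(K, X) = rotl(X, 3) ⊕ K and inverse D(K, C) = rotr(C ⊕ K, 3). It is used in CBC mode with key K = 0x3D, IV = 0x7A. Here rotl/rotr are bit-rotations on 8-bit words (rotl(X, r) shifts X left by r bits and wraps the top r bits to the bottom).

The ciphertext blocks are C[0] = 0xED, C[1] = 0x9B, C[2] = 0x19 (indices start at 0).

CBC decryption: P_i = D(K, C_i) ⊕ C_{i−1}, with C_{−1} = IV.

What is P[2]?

P[2] = 0x1F

P[2]: D(K, 0x19) = 0x84; 0x84 ⊕ 0x9B = 0x1F.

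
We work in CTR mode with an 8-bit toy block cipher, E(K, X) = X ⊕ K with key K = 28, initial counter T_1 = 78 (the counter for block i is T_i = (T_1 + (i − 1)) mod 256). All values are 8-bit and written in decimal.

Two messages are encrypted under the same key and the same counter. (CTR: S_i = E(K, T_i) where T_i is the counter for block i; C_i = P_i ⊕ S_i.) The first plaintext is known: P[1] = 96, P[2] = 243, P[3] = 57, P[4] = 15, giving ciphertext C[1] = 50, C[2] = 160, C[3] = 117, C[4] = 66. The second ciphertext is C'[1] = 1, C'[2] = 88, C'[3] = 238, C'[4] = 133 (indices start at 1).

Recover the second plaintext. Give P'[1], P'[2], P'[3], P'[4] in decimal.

P'[1] = 83, P'[2] = 11, P'[3] = 162, P'[4] = 200

In CTR with a reused counter, both messages share the same keystream S_i, so C_i ⊕ C'_i = P_i ⊕ P'_i and thus P'_i = P_i ⊕ C_i ⊕ C'_i.
P'[1]: 96 ⊕ 50 ⊕ 1 = 83.
P'[2]: 243 ⊕ 160 ⊕ 88 = 11.
P'[3]: 57 ⊕ 117 ⊕ 238 = 162.
P'[4]: 15 ⊕ 66 ⊕ 133 = 200.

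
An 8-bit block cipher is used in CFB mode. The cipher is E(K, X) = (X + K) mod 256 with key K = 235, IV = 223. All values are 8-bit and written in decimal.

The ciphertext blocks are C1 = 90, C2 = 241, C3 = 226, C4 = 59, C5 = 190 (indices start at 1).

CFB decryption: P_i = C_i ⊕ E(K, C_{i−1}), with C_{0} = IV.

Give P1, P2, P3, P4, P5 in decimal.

P1: E(K, 223) = 202; 90 ⊕ 202 = 144.
P2: E(K, 90) = 69; 241 ⊕ 69 = 180.
P3: E(K, 241) = 220; 226 ⊕ 220 = 62.
P4: E(K, 226) = 205; 59 ⊕ 205 = 246.
P5: E(K, 59) = 38; 190 ⊕ 38 = 152.

P1 = 144, P2 = 180, P3 = 62, P4 = 246, P5 = 152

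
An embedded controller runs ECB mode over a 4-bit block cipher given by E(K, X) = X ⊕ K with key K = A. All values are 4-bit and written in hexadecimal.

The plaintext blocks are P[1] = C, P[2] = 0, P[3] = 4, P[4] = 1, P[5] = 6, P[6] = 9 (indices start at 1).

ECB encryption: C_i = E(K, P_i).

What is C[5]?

C[5]: E(K, 6) = C.

C[5] = C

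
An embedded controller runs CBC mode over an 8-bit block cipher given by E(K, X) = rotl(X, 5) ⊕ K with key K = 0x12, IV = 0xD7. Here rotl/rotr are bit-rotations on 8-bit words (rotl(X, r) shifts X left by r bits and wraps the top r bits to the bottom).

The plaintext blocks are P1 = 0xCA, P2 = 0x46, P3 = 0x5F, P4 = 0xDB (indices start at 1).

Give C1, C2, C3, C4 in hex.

CBC encryption: C_i = E(K, P_i ⊕ C_{i−1}), with C_{0} = IV.
C1: P1 ⊕ 0xD7 = 0x1D; E(K, 0x1D) = 0xB1.
C2: P2 ⊕ 0xB1 = 0xF7; E(K, 0xF7) = 0xEC.
C3: P3 ⊕ 0xEC = 0xB3; E(K, 0xB3) = 0x64.
C4: P4 ⊕ 0x64 = 0xBF; E(K, 0xBF) = 0xE5.

C1 = 0xB1, C2 = 0xEC, C3 = 0x64, C4 = 0xE5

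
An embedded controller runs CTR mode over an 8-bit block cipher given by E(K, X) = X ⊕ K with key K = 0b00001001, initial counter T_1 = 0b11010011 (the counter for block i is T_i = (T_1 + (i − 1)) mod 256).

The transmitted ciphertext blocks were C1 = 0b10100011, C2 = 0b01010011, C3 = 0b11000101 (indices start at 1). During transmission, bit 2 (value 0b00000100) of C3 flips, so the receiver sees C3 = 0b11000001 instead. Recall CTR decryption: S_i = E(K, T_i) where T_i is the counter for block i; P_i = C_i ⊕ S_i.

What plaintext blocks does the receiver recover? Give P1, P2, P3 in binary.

Only C3 changed, to 0b11000001. In CTR, a change in C_i flips the same bit in P_i only; the keystream is unaffected. Decrypting the received ciphertext:
P1: T = 0b11010011, S = E(K, T) = 0b11011010; 0b10100011 ⊕ 0b11011010 = 0b01111001.
P2: T = 0b11010100, S = E(K, T) = 0b11011101; 0b01010011 ⊕ 0b11011101 = 0b10001110.
P3: T = 0b11010101, S = E(K, T) = 0b11011100; 0b11000001 ⊕ 0b11011100 = 0b00011101.
Blocks that differ from the original plaintext: P3.

P1 = 0b01111001, P2 = 0b10001110, P3 = 0b00011101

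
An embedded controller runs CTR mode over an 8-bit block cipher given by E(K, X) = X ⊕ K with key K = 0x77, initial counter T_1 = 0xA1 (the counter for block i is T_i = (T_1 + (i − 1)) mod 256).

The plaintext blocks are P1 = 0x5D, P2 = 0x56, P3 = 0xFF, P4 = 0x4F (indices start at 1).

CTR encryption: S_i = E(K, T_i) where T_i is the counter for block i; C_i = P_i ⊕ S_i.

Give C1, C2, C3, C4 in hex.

C1: T = 0xA1, S = E(K, T) = 0xD6; 0x5D ⊕ 0xD6 = 0x8B.
C2: T = 0xA2, S = E(K, T) = 0xD5; 0x56 ⊕ 0xD5 = 0x83.
C3: T = 0xA3, S = E(K, T) = 0xD4; 0xFF ⊕ 0xD4 = 0x2B.
C4: T = 0xA4, S = E(K, T) = 0xD3; 0x4F ⊕ 0xD3 = 0x9C.

C1 = 0x8B, C2 = 0x83, C3 = 0x2B, C4 = 0x9C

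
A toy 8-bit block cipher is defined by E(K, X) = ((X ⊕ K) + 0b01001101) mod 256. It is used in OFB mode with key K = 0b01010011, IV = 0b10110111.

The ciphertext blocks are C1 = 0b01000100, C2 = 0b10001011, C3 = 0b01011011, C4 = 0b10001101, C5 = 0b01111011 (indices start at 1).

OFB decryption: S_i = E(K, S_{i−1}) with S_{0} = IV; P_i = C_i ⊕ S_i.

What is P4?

P1: S = E(K, 0b10110111) = 0b00110001; 0b01000100 ⊕ 0b00110001 = 0b01110101.
P2: S = E(K, 0b00110001) = 0b10101111; 0b10001011 ⊕ 0b10101111 = 0b00100100.
P3: S = E(K, 0b10101111) = 0b01001001; 0b01011011 ⊕ 0b01001001 = 0b00010010.
P4: S = E(K, 0b01001001) = 0b01100111; 0b10001101 ⊕ 0b01100111 = 0b11101010.

P4 = 0b11101010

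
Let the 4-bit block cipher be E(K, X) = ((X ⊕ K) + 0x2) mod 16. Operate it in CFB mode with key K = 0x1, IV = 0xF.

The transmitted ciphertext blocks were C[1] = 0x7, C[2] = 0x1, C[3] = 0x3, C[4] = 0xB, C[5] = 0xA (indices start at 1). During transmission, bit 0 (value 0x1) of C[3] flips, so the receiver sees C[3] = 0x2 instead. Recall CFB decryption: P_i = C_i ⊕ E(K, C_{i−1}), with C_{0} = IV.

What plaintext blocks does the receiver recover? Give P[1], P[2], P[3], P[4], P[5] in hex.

P[1] = 0x7, P[2] = 0x9, P[3] = 0x0, P[4] = 0xE, P[5] = 0x6

Only C[3] changed, to 0x2. In CFB, a change in C_i flips the same bit in P_i and garbles P_{i+1}. Decrypting the received ciphertext:
P[1]: E(K, 0xF) = 0x0; 0x7 ⊕ 0x0 = 0x7.
P[2]: E(K, 0x7) = 0x8; 0x1 ⊕ 0x8 = 0x9.
P[3]: E(K, 0x1) = 0x2; 0x2 ⊕ 0x2 = 0x0.
P[4]: E(K, 0x2) = 0x5; 0xB ⊕ 0x5 = 0xE.
P[5]: E(K, 0xB) = 0xC; 0xA ⊕ 0xC = 0x6.
Blocks that differ from the original plaintext: P[3], P[4].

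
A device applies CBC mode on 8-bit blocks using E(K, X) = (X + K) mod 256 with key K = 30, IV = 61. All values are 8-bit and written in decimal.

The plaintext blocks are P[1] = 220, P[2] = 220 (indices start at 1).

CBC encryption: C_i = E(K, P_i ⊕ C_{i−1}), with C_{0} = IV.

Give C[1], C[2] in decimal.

C[1]: P[1] ⊕ 61 = 225; E(K, 225) = 255.
C[2]: P[2] ⊕ 255 = 35; E(K, 35) = 65.

C[1] = 255, C[2] = 65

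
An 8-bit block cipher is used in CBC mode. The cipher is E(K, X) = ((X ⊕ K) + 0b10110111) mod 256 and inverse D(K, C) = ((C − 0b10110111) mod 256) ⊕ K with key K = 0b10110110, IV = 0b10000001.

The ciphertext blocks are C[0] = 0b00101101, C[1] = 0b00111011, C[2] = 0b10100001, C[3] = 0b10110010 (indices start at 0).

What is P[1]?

CBC decryption: P_i = D(K, C_i) ⊕ C_{i−1}, with C_{−1} = IV.
P[1]: D(K, 0b00111011) = 0b00110010; 0b00110010 ⊕ 0b00101101 = 0b00011111.

P[1] = 0b00011111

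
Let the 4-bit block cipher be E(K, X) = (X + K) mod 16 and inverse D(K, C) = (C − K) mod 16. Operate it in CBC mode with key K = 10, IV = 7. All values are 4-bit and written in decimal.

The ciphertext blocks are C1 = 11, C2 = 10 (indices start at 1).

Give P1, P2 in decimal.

P1 = 6, P2 = 11

CBC decryption: P_i = D(K, C_i) ⊕ C_{i−1}, with C_{0} = IV.
P1: D(K, 11) = 1; 1 ⊕ 7 = 6.
P2: D(K, 10) = 0; 0 ⊕ 11 = 11.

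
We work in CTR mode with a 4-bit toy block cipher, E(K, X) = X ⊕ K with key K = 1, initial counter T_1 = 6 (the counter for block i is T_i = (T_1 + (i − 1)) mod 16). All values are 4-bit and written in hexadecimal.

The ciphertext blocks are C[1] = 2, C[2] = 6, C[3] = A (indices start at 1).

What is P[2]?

P[2] = 0

CTR decryption: S_i = E(K, T_i) where T_i is the counter for block i; P_i = C_i ⊕ S_i.
P[2]: T = 7, S = E(K, T) = 6; 6 ⊕ 6 = 0.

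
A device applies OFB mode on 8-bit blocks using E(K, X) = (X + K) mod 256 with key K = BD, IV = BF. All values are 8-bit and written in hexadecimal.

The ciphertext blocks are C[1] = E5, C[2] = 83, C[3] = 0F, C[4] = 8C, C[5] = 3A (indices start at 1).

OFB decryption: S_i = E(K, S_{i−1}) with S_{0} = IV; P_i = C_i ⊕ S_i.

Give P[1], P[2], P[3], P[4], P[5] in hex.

P[1] = 99, P[2] = BA, P[3] = F9, P[4] = 3F, P[5] = 4A

P[1]: S = E(K, BF) = 7C; E5 ⊕ 7C = 99.
P[2]: S = E(K, 7C) = 39; 83 ⊕ 39 = BA.
P[3]: S = E(K, 39) = F6; 0F ⊕ F6 = F9.
P[4]: S = E(K, F6) = B3; 8C ⊕ B3 = 3F.
P[5]: S = E(K, B3) = 70; 3A ⊕ 70 = 4A.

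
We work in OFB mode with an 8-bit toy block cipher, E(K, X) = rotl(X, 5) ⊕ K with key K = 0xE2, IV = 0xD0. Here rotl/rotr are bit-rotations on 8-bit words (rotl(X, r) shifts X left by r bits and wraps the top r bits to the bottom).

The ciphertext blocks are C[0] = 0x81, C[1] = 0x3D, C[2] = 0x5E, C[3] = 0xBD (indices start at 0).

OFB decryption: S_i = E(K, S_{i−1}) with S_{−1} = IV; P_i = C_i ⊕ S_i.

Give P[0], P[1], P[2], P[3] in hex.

P[0]: S = E(K, 0xD0) = 0xF8; 0x81 ⊕ 0xF8 = 0x79.
P[1]: S = E(K, 0xF8) = 0xFD; 0x3D ⊕ 0xFD = 0xC0.
P[2]: S = E(K, 0xFD) = 0x5D; 0x5E ⊕ 0x5D = 0x03.
P[3]: S = E(K, 0x5D) = 0x49; 0xBD ⊕ 0x49 = 0xF4.

P[0] = 0x79, P[1] = 0xC0, P[2] = 0x03, P[3] = 0xF4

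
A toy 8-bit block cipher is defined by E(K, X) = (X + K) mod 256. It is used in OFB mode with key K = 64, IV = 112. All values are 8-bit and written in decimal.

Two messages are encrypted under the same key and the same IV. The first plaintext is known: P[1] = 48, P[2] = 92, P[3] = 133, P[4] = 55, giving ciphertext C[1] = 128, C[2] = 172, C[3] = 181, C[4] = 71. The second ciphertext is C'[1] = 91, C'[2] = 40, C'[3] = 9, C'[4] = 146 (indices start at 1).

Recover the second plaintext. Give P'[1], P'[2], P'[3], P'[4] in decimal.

P'[1] = 235, P'[2] = 216, P'[3] = 57, P'[4] = 226

In OFB with a reused IV, both messages share the same keystream S_i, so C_i ⊕ C'_i = P_i ⊕ P'_i and thus P'_i = P_i ⊕ C_i ⊕ C'_i.
P'[1]: 48 ⊕ 128 ⊕ 91 = 235.
P'[2]: 92 ⊕ 172 ⊕ 40 = 216.
P'[3]: 133 ⊕ 181 ⊕ 9 = 57.
P'[4]: 55 ⊕ 71 ⊕ 146 = 226.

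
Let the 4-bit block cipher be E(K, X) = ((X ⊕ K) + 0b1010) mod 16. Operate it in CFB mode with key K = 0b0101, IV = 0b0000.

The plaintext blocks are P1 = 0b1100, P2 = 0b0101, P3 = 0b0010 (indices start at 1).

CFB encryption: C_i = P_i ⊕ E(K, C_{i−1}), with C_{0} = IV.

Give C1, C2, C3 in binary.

C1: E(K, 0b0000) = 0b1111; 0b1100 ⊕ 0b1111 = 0b0011.
C2: E(K, 0b0011) = 0b0000; 0b0101 ⊕ 0b0000 = 0b0101.
C3: E(K, 0b0101) = 0b1010; 0b0010 ⊕ 0b1010 = 0b1000.

C1 = 0b0011, C2 = 0b0101, C3 = 0b1000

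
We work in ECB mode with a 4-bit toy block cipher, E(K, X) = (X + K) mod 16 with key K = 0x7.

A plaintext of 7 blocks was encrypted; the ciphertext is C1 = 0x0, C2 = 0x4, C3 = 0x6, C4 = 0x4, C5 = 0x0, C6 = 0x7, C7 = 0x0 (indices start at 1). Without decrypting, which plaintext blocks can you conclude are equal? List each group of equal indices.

ECB encrypts each block independently with the same key, so equal ciphertext blocks imply equal plaintext blocks.
C1 = C5 = C7 = 0x0, so P1 = P5 = P7.
C2 = C4 = 0x4, so P2 = P4.

P1 = P5 = P7; P2 = P4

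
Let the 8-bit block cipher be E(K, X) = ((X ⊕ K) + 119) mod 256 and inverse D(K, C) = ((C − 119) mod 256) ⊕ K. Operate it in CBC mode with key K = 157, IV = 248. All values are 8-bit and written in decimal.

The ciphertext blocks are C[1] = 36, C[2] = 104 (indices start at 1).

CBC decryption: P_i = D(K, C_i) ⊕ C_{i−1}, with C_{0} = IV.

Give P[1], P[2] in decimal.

P[1] = 200, P[2] = 72

P[1]: D(K, 36) = 48; 48 ⊕ 248 = 200.
P[2]: D(K, 104) = 108; 108 ⊕ 36 = 72.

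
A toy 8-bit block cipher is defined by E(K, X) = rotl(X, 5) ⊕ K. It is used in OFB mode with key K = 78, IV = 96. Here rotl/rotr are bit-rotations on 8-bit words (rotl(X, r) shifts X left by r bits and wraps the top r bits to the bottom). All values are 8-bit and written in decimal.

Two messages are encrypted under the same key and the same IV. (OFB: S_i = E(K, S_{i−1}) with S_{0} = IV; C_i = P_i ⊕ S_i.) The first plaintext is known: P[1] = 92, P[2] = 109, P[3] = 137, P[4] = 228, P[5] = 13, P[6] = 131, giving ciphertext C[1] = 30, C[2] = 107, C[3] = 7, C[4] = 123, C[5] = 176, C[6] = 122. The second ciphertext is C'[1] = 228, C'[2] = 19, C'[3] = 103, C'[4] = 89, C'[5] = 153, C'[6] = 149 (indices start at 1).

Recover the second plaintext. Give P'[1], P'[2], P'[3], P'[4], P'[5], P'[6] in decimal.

P'[1] = 166, P'[2] = 21, P'[3] = 233, P'[4] = 198, P'[5] = 36, P'[6] = 108

In OFB with a reused IV, both messages share the same keystream S_i, so C_i ⊕ C'_i = P_i ⊕ P'_i and thus P'_i = P_i ⊕ C_i ⊕ C'_i.
P'[1]: 92 ⊕ 30 ⊕ 228 = 166.
P'[2]: 109 ⊕ 107 ⊕ 19 = 21.
P'[3]: 137 ⊕ 7 ⊕ 103 = 233.
P'[4]: 228 ⊕ 123 ⊕ 89 = 198.
P'[5]: 13 ⊕ 176 ⊕ 153 = 36.
P'[6]: 131 ⊕ 122 ⊕ 149 = 108.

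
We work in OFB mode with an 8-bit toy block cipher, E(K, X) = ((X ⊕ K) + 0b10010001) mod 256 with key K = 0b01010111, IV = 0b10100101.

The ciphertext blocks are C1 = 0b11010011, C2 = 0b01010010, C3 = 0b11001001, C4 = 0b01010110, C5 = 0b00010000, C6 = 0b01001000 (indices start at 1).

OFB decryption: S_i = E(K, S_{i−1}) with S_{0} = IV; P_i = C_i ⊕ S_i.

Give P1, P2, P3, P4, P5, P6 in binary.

P1 = 0b01010000, P2 = 0b00110111, P3 = 0b00001010, P4 = 0b01110011, P5 = 0b00010011, P6 = 0b10101101

P1: S = E(K, 0b10100101) = 0b10000011; 0b11010011 ⊕ 0b10000011 = 0b01010000.
P2: S = E(K, 0b10000011) = 0b01100101; 0b01010010 ⊕ 0b01100101 = 0b00110111.
P3: S = E(K, 0b01100101) = 0b11000011; 0b11001001 ⊕ 0b11000011 = 0b00001010.
P4: S = E(K, 0b11000011) = 0b00100101; 0b01010110 ⊕ 0b00100101 = 0b01110011.
P5: S = E(K, 0b00100101) = 0b00000011; 0b00010000 ⊕ 0b00000011 = 0b00010011.
P6: S = E(K, 0b00000011) = 0b11100101; 0b01001000 ⊕ 0b11100101 = 0b10101101.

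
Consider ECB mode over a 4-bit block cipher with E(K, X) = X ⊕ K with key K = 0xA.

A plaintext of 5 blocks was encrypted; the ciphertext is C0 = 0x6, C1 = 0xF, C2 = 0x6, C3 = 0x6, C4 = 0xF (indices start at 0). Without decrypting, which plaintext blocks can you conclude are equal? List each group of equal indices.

ECB encrypts each block independently with the same key, so equal ciphertext blocks imply equal plaintext blocks.
C0 = C2 = C3 = 0x6, so P0 = P2 = P3.
C1 = C4 = 0xF, so P1 = P4.

P0 = P2 = P3; P1 = P4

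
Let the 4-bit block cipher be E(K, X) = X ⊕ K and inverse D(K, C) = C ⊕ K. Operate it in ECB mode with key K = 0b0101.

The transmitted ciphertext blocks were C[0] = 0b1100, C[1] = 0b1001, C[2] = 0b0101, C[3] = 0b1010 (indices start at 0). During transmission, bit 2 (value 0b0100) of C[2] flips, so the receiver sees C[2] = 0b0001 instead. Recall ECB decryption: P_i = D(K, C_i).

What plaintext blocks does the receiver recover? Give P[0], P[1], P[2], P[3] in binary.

Only C[2] changed, to 0b0001. In ECB, a change in C_i affects only P_i. Decrypting the received ciphertext:
P[0]: D(K, 0b1100) = 0b1001.
P[1]: D(K, 0b1001) = 0b1100.
P[2]: D(K, 0b0001) = 0b0100.
P[3]: D(K, 0b1010) = 0b1111.
Blocks that differ from the original plaintext: P[2].

P[0] = 0b1001, P[1] = 0b1100, P[2] = 0b0100, P[3] = 0b1111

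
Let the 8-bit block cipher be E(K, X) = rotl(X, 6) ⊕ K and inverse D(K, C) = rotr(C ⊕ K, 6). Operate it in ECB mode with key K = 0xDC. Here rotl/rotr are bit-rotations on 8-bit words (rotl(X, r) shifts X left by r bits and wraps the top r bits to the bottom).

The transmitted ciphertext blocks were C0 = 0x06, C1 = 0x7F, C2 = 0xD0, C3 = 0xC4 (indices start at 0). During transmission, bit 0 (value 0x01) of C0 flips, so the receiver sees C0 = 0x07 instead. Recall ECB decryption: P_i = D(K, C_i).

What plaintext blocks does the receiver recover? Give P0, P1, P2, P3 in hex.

Only C0 changed, to 0x07. In ECB, a change in C_i affects only P_i. Decrypting the received ciphertext:
P0: D(K, 0x07) = 0x6F.
P1: D(K, 0x7F) = 0x8E.
P2: D(K, 0xD0) = 0x30.
P3: D(K, 0xC4) = 0x60.
Blocks that differ from the original plaintext: P0.

P0 = 0x6F, P1 = 0x8E, P2 = 0x30, P3 = 0x60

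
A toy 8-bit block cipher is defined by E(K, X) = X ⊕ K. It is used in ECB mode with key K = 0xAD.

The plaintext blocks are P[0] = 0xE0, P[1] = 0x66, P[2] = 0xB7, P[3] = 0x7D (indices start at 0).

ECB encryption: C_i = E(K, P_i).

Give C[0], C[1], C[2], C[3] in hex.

C[0]: E(K, 0xE0) = 0x4D.
C[1]: E(K, 0x66) = 0xCB.
C[2]: E(K, 0xB7) = 0x1A.
C[3]: E(K, 0x7D) = 0xD0.

C[0] = 0x4D, C[1] = 0xCB, C[2] = 0x1A, C[3] = 0xD0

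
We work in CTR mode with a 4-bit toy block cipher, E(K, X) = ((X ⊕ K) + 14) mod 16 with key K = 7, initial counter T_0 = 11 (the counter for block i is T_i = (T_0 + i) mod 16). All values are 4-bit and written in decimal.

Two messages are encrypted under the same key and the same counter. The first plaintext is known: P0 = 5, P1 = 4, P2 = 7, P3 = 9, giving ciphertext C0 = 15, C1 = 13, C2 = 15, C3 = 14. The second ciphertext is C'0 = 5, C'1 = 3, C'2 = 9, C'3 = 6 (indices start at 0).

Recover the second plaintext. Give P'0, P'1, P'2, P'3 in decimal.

P'0 = 15, P'1 = 10, P'2 = 1, P'3 = 1

In CTR with a reused counter, both messages share the same keystream S_i, so C_i ⊕ C'_i = P_i ⊕ P'_i and thus P'_i = P_i ⊕ C_i ⊕ C'_i.
P'0: 5 ⊕ 15 ⊕ 5 = 15.
P'1: 4 ⊕ 13 ⊕ 3 = 10.
P'2: 7 ⊕ 15 ⊕ 9 = 1.
P'3: 9 ⊕ 14 ⊕ 6 = 1.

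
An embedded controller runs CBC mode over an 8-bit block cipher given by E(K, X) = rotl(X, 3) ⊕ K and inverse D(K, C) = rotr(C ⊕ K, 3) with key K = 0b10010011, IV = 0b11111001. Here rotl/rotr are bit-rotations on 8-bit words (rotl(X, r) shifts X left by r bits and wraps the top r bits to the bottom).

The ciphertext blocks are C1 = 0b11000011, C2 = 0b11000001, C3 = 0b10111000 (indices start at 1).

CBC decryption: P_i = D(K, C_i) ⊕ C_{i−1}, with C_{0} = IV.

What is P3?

P3: D(K, 0b10111000) = 0b01100101; 0b01100101 ⊕ 0b11000001 = 0b10100100.

P3 = 0b10100100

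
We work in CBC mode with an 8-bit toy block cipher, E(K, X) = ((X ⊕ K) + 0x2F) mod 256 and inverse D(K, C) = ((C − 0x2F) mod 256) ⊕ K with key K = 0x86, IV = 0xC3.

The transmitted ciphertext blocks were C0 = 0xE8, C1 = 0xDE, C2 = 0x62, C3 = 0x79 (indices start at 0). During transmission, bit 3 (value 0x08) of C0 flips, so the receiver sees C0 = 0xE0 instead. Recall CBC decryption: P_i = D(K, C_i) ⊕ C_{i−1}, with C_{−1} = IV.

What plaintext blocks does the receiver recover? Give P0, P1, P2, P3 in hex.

Only C0 changed, to 0xE0. In CBC, a change in C_i garbles P_i and flips the same bit in P_{i+1}. Decrypting the received ciphertext:
P0: D(K, 0xE0) = 0x37; 0x37 ⊕ 0xC3 = 0xF4.
P1: D(K, 0xDE) = 0x29; 0x29 ⊕ 0xE0 = 0xC9.
P2: D(K, 0x62) = 0xB5; 0xB5 ⊕ 0xDE = 0x6B.
P3: D(K, 0x79) = 0xCC; 0xCC ⊕ 0x62 = 0xAE.
Blocks that differ from the original plaintext: P0, P1.

P0 = 0xF4, P1 = 0xC9, P2 = 0x6B, P3 = 0xAE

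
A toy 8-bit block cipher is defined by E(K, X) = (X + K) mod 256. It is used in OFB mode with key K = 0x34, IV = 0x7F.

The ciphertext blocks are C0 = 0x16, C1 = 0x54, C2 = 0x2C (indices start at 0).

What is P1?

OFB decryption: S_i = E(K, S_{i−1}) with S_{−1} = IV; P_i = C_i ⊕ S_i.
P0: S = E(K, 0x7F) = 0xB3; 0x16 ⊕ 0xB3 = 0xA5.
P1: S = E(K, 0xB3) = 0xE7; 0x54 ⊕ 0xE7 = 0xB3.

P1 = 0xB3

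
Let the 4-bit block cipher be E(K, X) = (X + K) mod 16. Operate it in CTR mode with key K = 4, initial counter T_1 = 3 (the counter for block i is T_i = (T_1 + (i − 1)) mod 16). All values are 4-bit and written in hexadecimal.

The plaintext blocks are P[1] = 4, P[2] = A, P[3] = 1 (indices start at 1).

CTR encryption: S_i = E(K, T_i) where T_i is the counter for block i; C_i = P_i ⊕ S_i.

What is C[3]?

C[1]: T = 3, S = E(K, T) = 7; 4 ⊕ 7 = 3.
C[2]: T = 4, S = E(K, T) = 8; A ⊕ 8 = 2.
C[3]: T = 5, S = E(K, T) = 9; 1 ⊕ 9 = 8.

C[3] = 8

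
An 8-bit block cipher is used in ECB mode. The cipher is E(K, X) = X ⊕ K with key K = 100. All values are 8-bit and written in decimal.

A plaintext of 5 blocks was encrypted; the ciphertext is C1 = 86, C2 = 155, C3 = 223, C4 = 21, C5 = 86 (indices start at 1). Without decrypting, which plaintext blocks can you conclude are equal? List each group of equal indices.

ECB encrypts each block independently with the same key, so equal ciphertext blocks imply equal plaintext blocks.
C1 = C5 = 86, so P1 = P5.

P1 = P5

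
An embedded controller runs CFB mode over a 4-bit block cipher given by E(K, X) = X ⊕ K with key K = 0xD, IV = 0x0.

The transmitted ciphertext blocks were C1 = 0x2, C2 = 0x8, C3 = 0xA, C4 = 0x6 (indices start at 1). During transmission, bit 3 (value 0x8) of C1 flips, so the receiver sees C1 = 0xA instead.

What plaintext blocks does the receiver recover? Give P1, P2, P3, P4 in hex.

CFB decryption: P_i = C_i ⊕ E(K, C_{i−1}), with C_{0} = IV.
Only C1 changed, to 0xA. In CFB, a change in C_i flips the same bit in P_i and garbles P_{i+1}. Decrypting the received ciphertext:
P1: E(K, 0x0) = 0xD; 0xA ⊕ 0xD = 0x7.
P2: E(K, 0xA) = 0x7; 0x8 ⊕ 0x7 = 0xF.
P3: E(K, 0x8) = 0x5; 0xA ⊕ 0x5 = 0xF.
P4: E(K, 0xA) = 0x7; 0x6 ⊕ 0x7 = 0x1.
Blocks that differ from the original plaintext: P1, P2.

P1 = 0x7, P2 = 0xF, P3 = 0xF, P4 = 0x1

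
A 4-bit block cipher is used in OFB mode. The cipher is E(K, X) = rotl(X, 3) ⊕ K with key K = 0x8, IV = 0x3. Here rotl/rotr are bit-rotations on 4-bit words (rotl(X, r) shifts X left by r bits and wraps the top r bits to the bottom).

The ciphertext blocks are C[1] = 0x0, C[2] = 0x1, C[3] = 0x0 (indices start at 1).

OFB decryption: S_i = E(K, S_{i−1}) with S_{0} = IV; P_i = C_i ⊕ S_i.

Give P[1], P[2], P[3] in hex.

P[1] = 0x1, P[2] = 0x1, P[3] = 0x8

P[1]: S = E(K, 0x3) = 0x1; 0x0 ⊕ 0x1 = 0x1.
P[2]: S = E(K, 0x1) = 0x0; 0x1 ⊕ 0x0 = 0x1.
P[3]: S = E(K, 0x0) = 0x8; 0x0 ⊕ 0x8 = 0x8.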